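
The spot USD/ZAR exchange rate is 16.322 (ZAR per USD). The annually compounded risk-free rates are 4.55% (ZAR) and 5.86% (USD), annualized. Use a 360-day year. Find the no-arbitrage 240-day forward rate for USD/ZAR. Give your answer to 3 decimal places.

16.187

By covered interest parity, F = S · (1+r_ZAR)^T / (1+r_USD)^T
= 16.322 × 1.030108 / 1.038695 = 16.322 × 0.991733
F = 16.187 ZAR per USD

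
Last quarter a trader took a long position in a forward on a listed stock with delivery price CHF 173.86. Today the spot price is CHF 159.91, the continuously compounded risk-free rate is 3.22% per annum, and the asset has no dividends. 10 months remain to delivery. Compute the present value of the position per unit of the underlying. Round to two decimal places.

-CHF 9.35

Current fair forward for the remaining 10 months: F = S·e^(r·T), r = 0.0322
F = 159.91 · e^(0.0322 × 10/12) = 159.91 × 1.027197 = 164.2591
Value of long forward = (F − K)·e^(−rT) = (164.2591 − 173.86) · e^(−0.0322·10/12)
= -9.6009 × 0.973523 = -9.35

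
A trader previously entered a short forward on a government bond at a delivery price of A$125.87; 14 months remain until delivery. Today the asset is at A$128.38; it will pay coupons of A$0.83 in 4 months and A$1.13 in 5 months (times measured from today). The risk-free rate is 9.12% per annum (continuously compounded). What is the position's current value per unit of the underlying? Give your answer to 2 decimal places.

PV(remaining coupons) I = 0.83·e^(−0.0912·4/12) + 1.13·e^(−0.0912·5/12) = 1.8930
Current forward F = (S − I)·e^(rT) = (128.38 − 1.8930)·e^(0.0912·14/12) = 126.4870 × 1.112267 = 140.6873
Value (long) = (F − K)·e^(−rT) = (140.6873 − 125.87) × 0.899065 = 13.3217
Short position value = −(long value) = -A$13.32

-A$13.32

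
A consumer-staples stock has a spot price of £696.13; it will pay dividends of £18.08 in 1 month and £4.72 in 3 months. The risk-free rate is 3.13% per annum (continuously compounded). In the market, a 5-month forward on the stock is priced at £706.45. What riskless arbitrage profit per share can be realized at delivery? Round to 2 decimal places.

£24.20 per share

PV(dividends) I = 18.08·e^(−0.0313·1/12) + 4.72·e^(−0.0313·3/12) = 22.7161
Fair forward F* = (S − I)·e^(rT) = (696.13 − 22.7161)·e^0.013042 = 673.4139 × 1.013127 = 682.2538
Market £706.45 > fair 682.2538: forward overpriced → cash-and-carry (borrow at r, buy the stock and collect the dividends, short the forward).
Profit at T = |F_mkt − F*| = |706.45 − 682.2538| = £24.20 per share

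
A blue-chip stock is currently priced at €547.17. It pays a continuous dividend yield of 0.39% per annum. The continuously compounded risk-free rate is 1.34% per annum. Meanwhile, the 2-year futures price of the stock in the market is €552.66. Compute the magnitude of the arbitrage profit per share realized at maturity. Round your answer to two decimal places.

€5.01 per share

Fair futures: F* = S·e^(carry·T), with carry = (r − q) = 0.0134 − 0.0039 = 0.0095
F* = 547.17 · e^(0.0095 × 2) = 547.17 · e^0.019000 = 547.17 × 1.019182 = €557.6658
Market €552.66 < fair €557.6658: forward underpriced → reverse cash-and-carry (short spot, go long the forward).
At maturity, profit = |F_mkt − F*| = |552.66 − 557.6658| = €5.01 per share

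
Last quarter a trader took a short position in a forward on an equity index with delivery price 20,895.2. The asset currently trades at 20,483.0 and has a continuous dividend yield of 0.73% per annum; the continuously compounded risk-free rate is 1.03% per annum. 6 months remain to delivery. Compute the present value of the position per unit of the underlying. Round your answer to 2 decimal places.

Current fair forward for the remaining 6 months: F = S·e^((r − q)·T), (r − q) = 0.0103 − 0.0073 = 0.0030
F = 20483.0 · e^(0.0030 × 6/12) = 20483.0 × 1.00150113 = 20513.7476
Value of long forward = (F − K)·e^(−rT) = (20513.7476 − 20895.2) · e^(−0.0103·6/12)
= -381.4524 × 0.99486324 = -379.49
Short position value = −(long value) = 379.49

379.49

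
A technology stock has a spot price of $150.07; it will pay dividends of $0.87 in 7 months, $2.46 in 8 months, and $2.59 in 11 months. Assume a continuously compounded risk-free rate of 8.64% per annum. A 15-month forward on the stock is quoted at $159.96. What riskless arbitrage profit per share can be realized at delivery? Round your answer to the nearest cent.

PV(dividends) I = 0.87·e^(−0.0864·7/12) + 2.46·e^(−0.0864·8/12) + 2.59·e^(−0.0864·11/12) = 5.5423
Fair forward F* = (S − I)·e^(rT) = (150.07 − 5.5423)·e^0.108000 = 144.5277 × 1.114048 = 161.0108
Market $159.96 < fair 161.0108: forward underpriced → reverse cash-and-carry (short the stock, invest proceeds at r, pay the dividends, go long the forward).
Profit at T = |F_mkt − F*| = |159.96 − 161.0108| = $1.05 per share

$1.05 per share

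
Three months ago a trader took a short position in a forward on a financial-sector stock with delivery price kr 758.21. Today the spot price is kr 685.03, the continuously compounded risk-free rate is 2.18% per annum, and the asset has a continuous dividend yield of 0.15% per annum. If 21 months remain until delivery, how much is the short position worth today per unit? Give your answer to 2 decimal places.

kr 46.59

Current fair forward for the remaining 21 months: F = S·e^((r − q)·T), (r − q) = 0.0218 − 0.0015 = 0.0203
F = 685.03 · e^(0.0203 × 21/12) = 685.03 × 1.036164 = 709.8034
Value of long forward = (F − K)·e^(−rT) = (709.8034 − 758.21) · e^(−0.0218·21/12)
= -48.4066 × 0.962569 = -46.59
Short position value = −(long value) = kr 46.59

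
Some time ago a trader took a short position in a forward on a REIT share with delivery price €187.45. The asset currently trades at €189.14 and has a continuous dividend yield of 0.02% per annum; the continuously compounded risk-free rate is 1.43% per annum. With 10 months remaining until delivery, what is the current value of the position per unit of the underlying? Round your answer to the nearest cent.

Current fair forward for the remaining 10 months: F = S·e^((r − q)·T), (r − q) = 0.0143 − 0.0002 = 0.0141
F = 189.14 · e^(0.0141 × 10/12) = 189.14 × 1.011819 = 191.3754
Value of long forward = (F − K)·e^(−rT) = (191.3754 − 187.45) · e^(−0.0143·10/12)
= 3.9254 × 0.988154 = 3.88
Short position value = −(long value) = -€3.88

-€3.88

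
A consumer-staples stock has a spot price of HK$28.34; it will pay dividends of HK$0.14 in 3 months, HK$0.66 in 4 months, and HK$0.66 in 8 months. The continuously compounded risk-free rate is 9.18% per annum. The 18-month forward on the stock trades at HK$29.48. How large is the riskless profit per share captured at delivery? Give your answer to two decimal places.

HK$1.44 per share

PV(dividends) I = 0.14·e^(−0.0918·3/12) + 0.66·e^(−0.0918·4/12) + 0.66·e^(−0.0918·8/12) = 1.3978
Fair forward F* = (S − I)·e^(rT) = (28.34 − 1.3978)·e^0.137700 = 26.9422 × 1.147631 = 30.9197
Market HK$29.48 < fair 30.9197: forward underpriced → reverse cash-and-carry (short the stock, invest proceeds at r, pay the dividends, go long the forward).
Profit at T = |F_mkt − F*| = |29.48 − 30.9197| = HK$1.44 per share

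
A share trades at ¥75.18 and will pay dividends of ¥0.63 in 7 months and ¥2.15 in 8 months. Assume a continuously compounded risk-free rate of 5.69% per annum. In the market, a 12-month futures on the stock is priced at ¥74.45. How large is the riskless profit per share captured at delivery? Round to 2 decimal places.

PV(dividends) I = 0.63·e^(−0.0569·7/12) + 2.15·e^(−0.0569·8/12) = 2.6794
Fair futures F* = (S − I)·e^(rT) = (75.18 − 2.6794)·e^0.056900 = 72.5006 × 1.058550 = 76.7455
Market ¥74.45 < fair 76.7455: forward underpriced → reverse cash-and-carry (short the stock, invest proceeds at r, pay the dividends, go long the forward).
Profit at T = |F_mkt − F*| = |74.45 − 76.7455| = ¥2.30 per share

¥2.30 per share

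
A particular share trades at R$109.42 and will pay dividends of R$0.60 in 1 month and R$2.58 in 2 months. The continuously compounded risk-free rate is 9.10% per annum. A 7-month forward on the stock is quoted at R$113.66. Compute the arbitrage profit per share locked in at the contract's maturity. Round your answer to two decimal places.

PV(dividends) I = 0.60·e^(−0.0910·1/12) + 2.58·e^(−0.0910·2/12) = 3.1366
Fair forward F* = (S − I)·e^(rT) = (109.42 − 3.1366)·e^0.053083 = 106.2834 × 1.054517 = 112.0777
Market R$113.66 > fair 112.0777: forward overpriced → cash-and-carry (borrow at r, buy the stock and collect the dividends, short the forward).
Profit at T = |F_mkt − F*| = |113.66 − 112.0777| = R$1.58 per share

R$1.58 per share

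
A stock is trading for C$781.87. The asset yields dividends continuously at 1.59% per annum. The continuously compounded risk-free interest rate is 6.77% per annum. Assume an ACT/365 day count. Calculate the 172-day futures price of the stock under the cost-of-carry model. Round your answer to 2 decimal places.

F = S·e^((r − q)T) = 781.87 · e^((0.0677 − 0.0159) × 172/365)
= 781.87 · e^0.024410 = 781.87 × 1.024710
F = C$801.19

C$801.19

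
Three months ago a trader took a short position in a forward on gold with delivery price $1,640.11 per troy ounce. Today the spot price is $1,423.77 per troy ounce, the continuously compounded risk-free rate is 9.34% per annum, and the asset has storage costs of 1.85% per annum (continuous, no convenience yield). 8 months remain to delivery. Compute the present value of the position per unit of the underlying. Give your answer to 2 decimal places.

$99.66 per troy ounce

Current fair forward for the remaining 8 months: F = S·e^((r + u)·T), (r + u) = 0.0934 + 0.0185 = 0.1119
F = 1423.77 · e^(0.1119 × 8/12) = 1423.77 × 1.07745308 = 1534.0454
Value of long forward = (F − K)·e^(−rT) = (1534.0454 − 1640.11) · e^(−0.0934·8/12)
= -106.0646 × 0.93963228 = -99.66
Short position value = −(long value) = $99.66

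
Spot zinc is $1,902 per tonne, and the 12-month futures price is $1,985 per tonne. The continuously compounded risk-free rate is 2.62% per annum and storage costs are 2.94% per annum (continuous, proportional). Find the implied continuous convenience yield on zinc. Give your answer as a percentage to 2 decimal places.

F = S·e^((r+u−y)T) ⇒ (r+u−y) = ln(F/S)/T
ln(1985/1902) = 0.042713; /T ⇒ 0.042713
y = r + u − ln(F/S)/T = 0.0262 + 0.0294 − 0.042713 = 0.012887
y = 1.29%

1.29%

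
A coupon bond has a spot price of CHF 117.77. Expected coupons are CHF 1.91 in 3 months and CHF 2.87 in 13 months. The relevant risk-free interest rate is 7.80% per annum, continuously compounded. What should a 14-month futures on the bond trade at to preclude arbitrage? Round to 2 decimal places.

PV(coupons) I = 1.91·e^(−0.0780·3/12) + 2.87·e^(−0.0780·13/12)
I = 1.8731 + 2.6374 = 4.5105
F = (S − I)·e^(rT) = (117.77 − 4.5105) · e^(0.0780·14/12)
= 113.2595 · e^0.091000 = 113.2595 × 1.095269 = CHF 124.05

CHF 124.05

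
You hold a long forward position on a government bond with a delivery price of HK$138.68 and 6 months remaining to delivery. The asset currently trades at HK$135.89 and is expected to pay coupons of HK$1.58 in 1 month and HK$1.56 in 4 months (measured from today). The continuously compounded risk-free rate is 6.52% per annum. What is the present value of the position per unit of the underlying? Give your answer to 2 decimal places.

-HK$1.44

PV(remaining coupons) I = 1.58·e^(−0.0652·1/12) + 1.56·e^(−0.0652·4/12) = 3.0979
Current forward F = (S − I)·e^(rT) = (135.89 − 3.0979)·e^(0.0652·6/12) = 132.7921 × 1.033137 = 137.1924
Value (long) = (F − K)·e^(−rT) = (137.1924 − 138.68) × 0.967926 = -1.4399
Value = -HK$1.44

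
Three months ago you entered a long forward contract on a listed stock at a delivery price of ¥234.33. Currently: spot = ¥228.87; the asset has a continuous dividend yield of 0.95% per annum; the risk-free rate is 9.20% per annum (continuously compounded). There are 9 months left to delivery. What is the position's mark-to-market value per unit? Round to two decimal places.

Current fair forward for the remaining 9 months: F = S·e^((r − q)·T), (r − q) = 0.0920 − 0.0095 = 0.0825
F = 228.87 · e^(0.0825 × 9/12) = 228.87 × 1.063829 = 243.4785
Value of long forward = (F − K)·e^(−rT) = (243.4785 − 234.33) · e^(−0.0920·9/12)
= 9.1485 × 0.933327 = 8.54

¥8.54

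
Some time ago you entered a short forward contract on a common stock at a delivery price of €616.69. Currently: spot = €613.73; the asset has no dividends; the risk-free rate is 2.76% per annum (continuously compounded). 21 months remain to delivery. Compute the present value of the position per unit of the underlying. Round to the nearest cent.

Current fair forward for the remaining 21 months: F = S·e^(r·T), r = 0.0276
F = 613.73 · e^(0.0276 × 21/12) = 613.73 × 1.049485 = 644.1004
Value of long forward = (F − K)·e^(−rT) = (644.1004 − 616.69) · e^(−0.0276·21/12)
= 27.4104 × 0.952848 = 26.12
Short position value = −(long value) = -€26.12

-€26.12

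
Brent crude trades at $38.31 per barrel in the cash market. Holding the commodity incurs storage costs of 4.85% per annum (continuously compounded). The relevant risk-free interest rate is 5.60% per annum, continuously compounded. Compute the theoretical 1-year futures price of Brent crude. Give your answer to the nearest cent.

$42.53 per barrel

Net carry = r + u − y = 0.0560 + 0.0485 − 0.0000 = 0.1045
F = S·e^((r+u−y)T) = 38.31 · e^(0.1045 × 12/12) = 38.31 · e^0.104500
= 38.31 × 1.110155 = $42.53 per barrel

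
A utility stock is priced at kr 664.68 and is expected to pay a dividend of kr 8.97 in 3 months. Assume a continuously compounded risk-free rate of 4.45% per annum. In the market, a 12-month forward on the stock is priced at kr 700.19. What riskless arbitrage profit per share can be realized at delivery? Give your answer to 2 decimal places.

PV(dividends) I = 8.97·e^(−0.0445·3/12) = 8.8708
Fair forward F* = (S − I)·e^(rT) = (664.68 − 8.8708)·e^0.044500 = 655.8092 × 1.045505 = 685.6518
Market kr 700.19 > fair 685.6518: forward overpriced → cash-and-carry (borrow at r, buy the stock and collect the dividends, short the forward).
Profit at T = |F_mkt − F*| = |700.19 − 685.6518| = kr 14.54 per share

kr 14.54 per share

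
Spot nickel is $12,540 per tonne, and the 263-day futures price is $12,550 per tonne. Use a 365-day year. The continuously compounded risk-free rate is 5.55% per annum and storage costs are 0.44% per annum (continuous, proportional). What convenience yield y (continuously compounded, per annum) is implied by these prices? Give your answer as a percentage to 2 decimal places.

5.88%

F = S·e^((r+u−y)T) ⇒ (r+u−y) = ln(F/S)/T
ln(12550/12540) = 0.000797; /T ⇒ 0.001106
y = r + u − ln(F/S)/T = 0.0555 + 0.0044 − 0.001106 = 0.058794
y = 5.88%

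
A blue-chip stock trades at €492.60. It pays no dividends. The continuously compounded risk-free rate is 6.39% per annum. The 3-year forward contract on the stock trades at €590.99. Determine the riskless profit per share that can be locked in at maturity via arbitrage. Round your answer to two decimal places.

€5.70 per share

Fair forward: F* = S·e^(carry·T), with carry = r = 0.0639
F* = 492.60 · e^(0.0639 × 3) = 492.60 · e^0.191700 = 492.60 × 1.211307 = €596.6898
Market €590.99 < fair €596.6898: forward underpriced → reverse cash-and-carry (short spot, go long the forward).
At maturity, profit = |F_mkt − F*| = |590.99 − 596.6898| = €5.70 per share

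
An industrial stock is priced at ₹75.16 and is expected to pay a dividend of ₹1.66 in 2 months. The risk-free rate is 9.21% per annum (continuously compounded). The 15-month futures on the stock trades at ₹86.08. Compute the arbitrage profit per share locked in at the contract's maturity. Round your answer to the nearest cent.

PV(dividends) I = 1.66·e^(−0.0921·2/12) = 1.6347
Fair futures F* = (S − I)·e^(rT) = (75.16 − 1.6347)·e^0.115125 = 73.5253 × 1.122014 = 82.4964
Market ₹86.08 > fair 82.4964: forward overpriced → cash-and-carry (borrow at r, buy the stock and collect the dividends, short the forward).
Profit at T = |F_mkt − F*| = |86.08 − 82.4964| = ₹3.58 per share

₹3.58 per share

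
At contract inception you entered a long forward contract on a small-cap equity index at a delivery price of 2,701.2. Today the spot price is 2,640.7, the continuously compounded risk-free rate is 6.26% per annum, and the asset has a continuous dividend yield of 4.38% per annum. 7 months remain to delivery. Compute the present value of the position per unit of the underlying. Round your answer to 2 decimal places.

-30.26

Current fair forward for the remaining 7 months: F = S·e^((r − q)·T), (r − q) = 0.0626 − 0.0438 = 0.0188
F = 2640.7 · e^(0.0188 × 7/12) = 2640.7 × 1.01102702 = 2669.8191
Value of long forward = (F − K)·e^(−rT) = (2669.8191 − 2701.2) · e^(−0.0626·7/12)
= -31.3809 × 0.96414202 = -30.26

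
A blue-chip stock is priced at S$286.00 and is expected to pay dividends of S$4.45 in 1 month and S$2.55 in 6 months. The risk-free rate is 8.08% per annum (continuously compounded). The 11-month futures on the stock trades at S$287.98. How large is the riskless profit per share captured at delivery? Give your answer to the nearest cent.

S$12.61 per share

PV(dividends) I = 4.45·e^(−0.0808·1/12) + 2.55·e^(−0.0808·6/12) = 6.8692
Fair futures F* = (S − I)·e^(rT) = (286.00 − 6.8692)·e^0.074067 = 279.1308 × 1.076879 = 300.5901
Market S$287.98 < fair 300.5901: forward underpriced → reverse cash-and-carry (short the stock, invest proceeds at r, pay the dividends, go long the forward).
Profit at T = |F_mkt − F*| = |287.98 − 300.5901| = S$12.61 per share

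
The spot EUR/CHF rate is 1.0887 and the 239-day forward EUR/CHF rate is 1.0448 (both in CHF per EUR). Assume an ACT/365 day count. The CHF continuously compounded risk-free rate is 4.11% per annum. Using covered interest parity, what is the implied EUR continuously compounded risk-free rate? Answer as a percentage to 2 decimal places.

F = S·e^((r_CHF − r_EUR)T) ⇒ r_EUR = r_CHF − ln(F/S)/T
ln(1.0448/1.0887) = -0.041159; /(239/365) = -0.062858
r_EUR = 0.0411 + 0.062858 = 0.103958
r_EUR = 10.40%

10.40%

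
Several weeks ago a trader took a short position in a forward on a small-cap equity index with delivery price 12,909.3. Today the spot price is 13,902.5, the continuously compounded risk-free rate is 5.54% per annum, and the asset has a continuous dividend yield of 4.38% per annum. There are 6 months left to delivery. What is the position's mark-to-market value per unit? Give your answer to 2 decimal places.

-1044.73

Current fair forward for the remaining 6 months: F = S·e^((r − q)·T), (r − q) = 0.0554 − 0.0438 = 0.0116
F = 13902.5 · e^(0.0116 × 6/12) = 13902.5 × 1.00581685 = 13983.3688
Value of long forward = (F − K)·e^(−rT) = (13983.3688 − 12909.3) · e^(−0.0554·6/12)
= 1074.0688 × 0.97268013 = 1044.73
Short position value = −(long value) = -1044.73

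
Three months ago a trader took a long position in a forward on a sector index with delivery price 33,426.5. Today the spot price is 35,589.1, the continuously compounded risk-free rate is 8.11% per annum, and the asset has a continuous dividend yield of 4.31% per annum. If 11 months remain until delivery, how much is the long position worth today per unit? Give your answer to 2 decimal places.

Current fair forward for the remaining 11 months: F = S·e^((r − q)·T), (r − q) = 0.0811 − 0.0431 = 0.0380
F = 35589.1 · e^(0.0380 × 11/12) = 35589.1 × 1.03544712 = 36850.6311
Value of long forward = (F − K)·e^(−rT) = (36850.6311 − 33426.5) · e^(−0.0811·11/12)
= 3424.1311 × 0.92835445 = 3178.81

3178.81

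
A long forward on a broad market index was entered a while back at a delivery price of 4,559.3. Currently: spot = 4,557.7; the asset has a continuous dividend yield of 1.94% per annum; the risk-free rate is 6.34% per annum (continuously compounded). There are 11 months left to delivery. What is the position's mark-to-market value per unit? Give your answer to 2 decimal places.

Current fair forward for the remaining 11 months: F = S·e^((r − q)·T), (r − q) = 0.0634 − 0.0194 = 0.0440
F = 4557.7 · e^(0.0440 × 11/12) = 4557.7 × 1.04115777 = 4745.2848
Value of long forward = (F − K)·e^(−rT) = (4745.2848 − 4559.3) · e^(−0.0634·11/12)
= 185.9848 × 0.94353986 = 175.48

175.48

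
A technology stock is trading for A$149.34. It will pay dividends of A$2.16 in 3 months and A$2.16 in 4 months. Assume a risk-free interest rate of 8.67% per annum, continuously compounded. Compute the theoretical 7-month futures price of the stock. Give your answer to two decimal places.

PV(dividends) I = 2.16·e^(−0.0867·3/12) + 2.16·e^(−0.0867·4/12)
I = 2.1137 + 2.0985 = 4.2122
F = (S − I)·e^(rT) = (149.34 − 4.2122) · e^(0.0867·7/12)
= 145.1278 · e^0.050575 = 145.1278 × 1.051876 = A$152.66

A$152.66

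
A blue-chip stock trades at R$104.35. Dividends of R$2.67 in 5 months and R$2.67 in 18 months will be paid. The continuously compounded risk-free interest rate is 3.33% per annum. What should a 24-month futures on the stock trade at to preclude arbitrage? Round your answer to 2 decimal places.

R$106.01

PV(dividends) I = 2.67·e^(−0.0333·5/12) + 2.67·e^(−0.0333·18/12)
I = 2.6332 + 2.5399 = 5.1731
F = (S − I)·e^(rT) = (104.35 − 5.1731) · e^(0.0333·24/12)
= 99.1769 · e^0.066600 = 99.1769 × 1.068868 = R$106.01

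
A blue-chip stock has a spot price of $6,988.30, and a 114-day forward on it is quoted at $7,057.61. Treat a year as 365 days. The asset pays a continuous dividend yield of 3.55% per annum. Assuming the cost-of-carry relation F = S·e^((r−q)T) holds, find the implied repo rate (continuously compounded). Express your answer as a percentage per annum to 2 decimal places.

From F = S·e^((r−q)T): (r − q) = ln(F/S)/T
ln(7057.61/6988.30) = ln(1.009918) = 0.009869
(r − q) = 0.009869 / (114/365) = 0.031598
r = ln(F/S)/T + q = 0.031598 + 0.0355 = 0.067098
r = 6.71%

6.71%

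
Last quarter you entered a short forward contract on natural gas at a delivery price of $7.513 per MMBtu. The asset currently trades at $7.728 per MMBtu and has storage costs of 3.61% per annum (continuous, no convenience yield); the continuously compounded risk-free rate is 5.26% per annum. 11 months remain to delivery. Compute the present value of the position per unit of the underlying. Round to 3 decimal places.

-$0.829 per MMBtu

Current fair forward for the remaining 11 months: F = S·e^((r + u)·T), (r + u) = 0.0526 + 0.0361 = 0.0887
F = 7.728 · e^(0.0887 × 11/12) = 7.728 × 1.084705 = 8.3826
Value of long forward = (F − K)·e^(−rT) = (8.3826 − 7.513) · e^(−0.0526·11/12)
= 0.8696 × 0.952927 = 0.829
Short position value = −(long value) = -$0.829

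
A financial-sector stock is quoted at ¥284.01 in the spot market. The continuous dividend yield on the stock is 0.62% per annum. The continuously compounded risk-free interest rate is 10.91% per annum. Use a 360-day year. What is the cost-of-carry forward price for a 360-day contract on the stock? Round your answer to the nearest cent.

F = S·e^((r − q)T) = 284.01 · e^((0.1091 − 0.0062) × 360/360)
= 284.01 · e^0.102900 = 284.01 × 1.108381
F = ¥314.79

¥314.79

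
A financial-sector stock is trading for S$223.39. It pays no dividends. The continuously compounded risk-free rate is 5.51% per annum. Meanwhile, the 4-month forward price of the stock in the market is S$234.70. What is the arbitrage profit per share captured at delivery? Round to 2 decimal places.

Fair forward: F* = S·e^(carry·T), with carry = r = 0.0551
F* = 223.39 · e^(0.0551 × 4/12) = 223.39 · e^0.018367 = 223.39 × 1.018537 = S$227.5310
Market S$234.70 > fair S$227.5310: forward overpriced → cash-and-carry (buy spot, short the forward).
At maturity, profit = |F_mkt − F*| = |234.70 − 227.5310| = S$7.17 per share

S$7.17 per share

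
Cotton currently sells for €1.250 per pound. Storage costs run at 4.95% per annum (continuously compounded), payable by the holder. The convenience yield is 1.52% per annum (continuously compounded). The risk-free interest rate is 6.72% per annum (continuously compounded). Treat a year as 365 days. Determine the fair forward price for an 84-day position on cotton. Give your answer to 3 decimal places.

€1.280 per pound

Net carry = r + u − y = 0.0672 + 0.0495 − 0.0152 = 0.1015
F = S·e^((r+u−y)T) = 1.250 · e^(0.1015 × 84/365) = 1.250 · e^0.023359
= 1.250 × 1.023634 = €1.280 per pound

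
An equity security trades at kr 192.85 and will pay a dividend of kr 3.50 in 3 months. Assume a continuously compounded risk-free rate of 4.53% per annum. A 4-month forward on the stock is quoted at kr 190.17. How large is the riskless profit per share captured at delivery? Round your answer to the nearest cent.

PV(dividends) I = 3.50·e^(−0.0453·3/12) = 3.4606
Fair forward F* = (S − I)·e^(rT) = (192.85 − 3.4606)·e^0.015100 = 189.3894 × 1.015215 = 192.2710
Market kr 190.17 < fair 192.2710: forward underpriced → reverse cash-and-carry (short the stock, invest proceeds at r, pay the dividends, go long the forward).
Profit at T = |F_mkt − F*| = |190.17 − 192.2710| = kr 2.10 per share

kr 2.10 per share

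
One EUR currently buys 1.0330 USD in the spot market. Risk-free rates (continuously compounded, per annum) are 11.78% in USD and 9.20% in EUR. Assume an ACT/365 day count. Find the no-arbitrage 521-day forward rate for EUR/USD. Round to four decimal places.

1.0718

F = S·e^((r_USD − r_EUR)T) = 1.0330 · e^((0.1178 − 0.0920) × 521/365)
= 1.0330 · e^0.036827 = 1.0330 × 1.037514
F = 1.0718 USD per EUR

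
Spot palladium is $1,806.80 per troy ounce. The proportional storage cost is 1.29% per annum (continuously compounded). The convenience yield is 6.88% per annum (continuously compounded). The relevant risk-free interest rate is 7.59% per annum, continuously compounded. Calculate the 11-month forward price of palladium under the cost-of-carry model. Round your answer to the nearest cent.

$1,840.23 per troy ounce

Net carry = r + u − y = 0.0759 + 0.0129 − 0.0688 = 0.0200
F = S·e^((r+u−y)T) = 1806.80 · e^(0.0200 × 11/12) = 1806.80 · e^0.01833333
= 1806.80 × 1.01850242 = $1,840.23 per troy ounce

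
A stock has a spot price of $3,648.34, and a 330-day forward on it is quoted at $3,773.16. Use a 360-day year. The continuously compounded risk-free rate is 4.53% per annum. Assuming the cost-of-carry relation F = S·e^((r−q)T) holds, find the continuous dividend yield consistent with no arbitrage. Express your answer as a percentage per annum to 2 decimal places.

From F = S·e^((r−q)T): (r − q) = ln(F/S)/T
ln(3773.16/3648.34) = ln(1.034213) = 0.033641
(r − q) = 0.033641 / (330/360) = 0.036699
q = r − ln(F/S)/T = 0.0453 − 0.036699 = 0.008601
q = 0.86%

0.86%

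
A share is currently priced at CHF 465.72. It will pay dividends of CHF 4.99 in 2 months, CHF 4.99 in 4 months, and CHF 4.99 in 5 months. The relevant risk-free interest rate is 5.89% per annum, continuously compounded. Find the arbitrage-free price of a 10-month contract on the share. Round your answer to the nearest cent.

CHF 473.71

PV(dividends) I = 4.99·e^(−0.0589·2/12) + 4.99·e^(−0.0589·4/12) + 4.99·e^(−0.0589·5/12)
I = 4.9413 + 4.8930 + 4.8690 = 14.7033
F = (S − I)·e^(rT) = (465.72 − 14.7033) · e^(0.0589·10/12)
= 451.0167 · e^0.049083 = 451.0167 × 1.050308 = CHF 473.71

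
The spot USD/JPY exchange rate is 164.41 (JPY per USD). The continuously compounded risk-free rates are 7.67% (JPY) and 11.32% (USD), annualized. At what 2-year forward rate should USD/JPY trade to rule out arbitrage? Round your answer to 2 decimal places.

152.84

F = S·e^((r_JPY − r_USD)T) = 164.41 · e^((0.0767 − 0.1132) × 2)
= 164.41 · e^-0.073000 = 164.41 × 0.929601
F = 152.84 JPY per USD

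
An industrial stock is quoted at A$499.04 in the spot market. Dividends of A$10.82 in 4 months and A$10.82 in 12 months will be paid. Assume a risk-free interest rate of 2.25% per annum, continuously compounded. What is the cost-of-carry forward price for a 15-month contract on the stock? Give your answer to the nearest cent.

A$491.35

PV(dividends) I = 10.82·e^(−0.0225·4/12) + 10.82·e^(−0.0225·12/12)
I = 10.7392 + 10.5793 = 21.3185
F = (S − I)·e^(rT) = (499.04 − 21.3185) · e^(0.0225·15/12)
= 477.7215 · e^0.028125 = 477.7215 × 1.028524 = A$491.35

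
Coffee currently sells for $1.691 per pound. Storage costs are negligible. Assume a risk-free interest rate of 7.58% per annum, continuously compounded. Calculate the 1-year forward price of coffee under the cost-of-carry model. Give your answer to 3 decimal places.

$1.824 per pound

F = S·e^(rT) = 1.691 · e^(0.0758 × 1) = 1.691 · e^0.075800
= 1.691 × 1.078747 = $1.824 per pound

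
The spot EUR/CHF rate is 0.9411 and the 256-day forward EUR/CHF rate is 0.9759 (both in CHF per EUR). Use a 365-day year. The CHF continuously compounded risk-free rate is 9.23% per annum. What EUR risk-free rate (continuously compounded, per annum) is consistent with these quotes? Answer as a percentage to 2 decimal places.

4.05%

F = S·e^((r_CHF − r_EUR)T) ⇒ r_EUR = r_CHF − ln(F/S)/T
ln(0.9759/0.9411) = 0.036311; /(256/365) = 0.051772
r_EUR = 0.0923 − 0.051772 = 0.040528
r_EUR = 4.05%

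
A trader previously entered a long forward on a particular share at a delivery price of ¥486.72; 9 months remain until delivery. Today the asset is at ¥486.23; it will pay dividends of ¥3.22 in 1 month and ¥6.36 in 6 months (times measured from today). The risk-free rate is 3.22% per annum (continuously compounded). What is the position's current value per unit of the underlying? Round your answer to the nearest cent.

PV(remaining dividends) I = 3.22·e^(−0.0322·1/12) + 6.36·e^(−0.0322·6/12) = 9.4698
Current forward F = (S − I)·e^(rT) = (486.23 − 9.4698)·e^(0.0322·9/12) = 476.7602 × 1.024444 = 488.4141
Value (long) = (F − K)·e^(−rT) = (488.4141 − 486.72) × 0.976139 = 1.6537
Value = ¥1.65

¥1.65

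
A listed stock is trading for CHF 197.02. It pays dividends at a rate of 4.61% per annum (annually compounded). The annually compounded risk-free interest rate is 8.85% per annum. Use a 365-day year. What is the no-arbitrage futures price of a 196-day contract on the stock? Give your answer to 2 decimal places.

CHF 201.27

F = S · (1+r)^T / (1+q)^T
= 197.02 × 1.046589 / 1.024497 = 197.02 × 1.021564
F = CHF 201.27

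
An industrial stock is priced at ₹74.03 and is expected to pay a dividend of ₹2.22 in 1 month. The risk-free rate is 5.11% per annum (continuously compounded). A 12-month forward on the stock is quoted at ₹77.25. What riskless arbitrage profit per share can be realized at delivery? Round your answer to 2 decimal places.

₹1.67 per share

PV(dividends) I = 2.22·e^(−0.0511·1/12) = 2.2106
Fair forward F* = (S − I)·e^(rT) = (74.03 − 2.2106)·e^0.051100 = 71.8194 × 1.052428 = 75.5847
Market ₹77.25 > fair 75.5847: forward overpriced → cash-and-carry (borrow at r, buy the stock and collect the dividends, short the forward).
Profit at T = |F_mkt − F*| = |77.25 − 75.5847| = ₹1.67 per share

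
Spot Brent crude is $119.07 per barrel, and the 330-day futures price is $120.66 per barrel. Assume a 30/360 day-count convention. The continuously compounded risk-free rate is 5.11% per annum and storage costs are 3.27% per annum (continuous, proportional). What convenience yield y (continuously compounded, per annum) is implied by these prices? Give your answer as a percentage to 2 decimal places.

6.93%

F = S·e^((r+u−y)T) ⇒ (r+u−y) = ln(F/S)/T
ln(120.66/119.07) = 0.013265; /T ⇒ 0.014471
y = r + u − ln(F/S)/T = 0.0511 + 0.0327 − 0.014471 = 0.069329
y = 6.93%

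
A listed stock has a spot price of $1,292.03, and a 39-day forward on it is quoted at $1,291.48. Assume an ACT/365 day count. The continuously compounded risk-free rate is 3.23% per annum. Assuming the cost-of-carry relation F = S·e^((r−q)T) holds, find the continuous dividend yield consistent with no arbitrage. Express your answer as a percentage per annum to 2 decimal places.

From F = S·e^((r−q)T): (r − q) = ln(F/S)/T
ln(1291.48/1292.03) = ln(0.999574) = -0.000426
(r − q) = -0.000426 / (39/365) = -0.003987
q = r − ln(F/S)/T = 0.0323 + 0.003987 = 0.036287
q = 3.63%

3.63%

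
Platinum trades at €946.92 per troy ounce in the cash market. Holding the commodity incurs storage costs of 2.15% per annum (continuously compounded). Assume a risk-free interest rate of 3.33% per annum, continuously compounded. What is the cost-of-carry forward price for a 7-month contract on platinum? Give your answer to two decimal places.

€977.68 per troy ounce

Net carry = r + u − y = 0.0333 + 0.0215 − 0.0000 = 0.0548
F = S·e^((r+u−y)T) = 946.92 · e^(0.0548 × 7/12) = 946.92 · e^0.031967
= 946.92 × 1.032483 = €977.68 per troy ounce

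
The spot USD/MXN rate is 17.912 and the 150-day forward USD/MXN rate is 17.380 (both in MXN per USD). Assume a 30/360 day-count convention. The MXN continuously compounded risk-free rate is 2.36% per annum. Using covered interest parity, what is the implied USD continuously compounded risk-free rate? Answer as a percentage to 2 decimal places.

F = S·e^((r_MXN − r_USD)T) ⇒ r_USD = r_MXN − ln(F/S)/T
ln(17.380/17.912) = -0.030151; /(150/360) = -0.072362
r_USD = 0.0236 + 0.072362 = 0.095962
r_USD = 9.60%

9.60%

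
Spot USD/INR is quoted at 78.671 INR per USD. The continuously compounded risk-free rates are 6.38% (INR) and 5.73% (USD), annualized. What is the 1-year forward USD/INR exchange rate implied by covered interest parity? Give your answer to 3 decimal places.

F = S·e^((r_INR − r_USD)T) = 78.671 · e^((0.0638 − 0.0573) × 1)
= 78.671 · e^0.006500 = 78.671 × 1.006521
F = 79.184 INR per USD

79.184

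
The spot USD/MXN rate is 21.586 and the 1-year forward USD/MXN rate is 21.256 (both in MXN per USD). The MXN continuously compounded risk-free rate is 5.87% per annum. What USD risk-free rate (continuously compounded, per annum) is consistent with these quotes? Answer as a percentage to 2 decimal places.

F = S·e^((r_MXN − r_USD)T) ⇒ r_USD = r_MXN − ln(F/S)/T
ln(21.256/21.586) = -0.015406; /(1) = -0.015406
r_USD = 0.0587 + 0.015406 = 0.074106
r_USD = 7.41%

7.41%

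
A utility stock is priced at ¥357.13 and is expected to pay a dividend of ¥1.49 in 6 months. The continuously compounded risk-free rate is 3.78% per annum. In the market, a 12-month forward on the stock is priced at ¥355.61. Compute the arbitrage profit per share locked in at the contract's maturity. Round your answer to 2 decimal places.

¥13.76 per share

PV(dividends) I = 1.49·e^(−0.0378·6/12) = 1.4621
Fair forward F* = (S − I)·e^(rT) = (357.13 − 1.4621)·e^0.037800 = 355.6679 × 1.038524 = 369.3697
Market ¥355.61 < fair 369.3697: forward underpriced → reverse cash-and-carry (short the stock, invest proceeds at r, pay the dividends, go long the forward).
Profit at T = |F_mkt − F*| = |355.61 − 369.3697| = ¥13.76 per share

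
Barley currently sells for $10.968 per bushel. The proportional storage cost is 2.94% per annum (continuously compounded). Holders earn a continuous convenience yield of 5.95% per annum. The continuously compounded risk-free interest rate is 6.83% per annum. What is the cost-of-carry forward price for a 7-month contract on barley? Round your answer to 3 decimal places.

$11.215 per bushel

Net carry = r + u − y = 0.0683 + 0.0294 − 0.0595 = 0.0382
F = S·e^((r+u−y)T) = 10.968 · e^(0.0382 × 7/12) = 10.968 · e^0.022283
= 10.968 × 1.022533 = $11.215 per bushel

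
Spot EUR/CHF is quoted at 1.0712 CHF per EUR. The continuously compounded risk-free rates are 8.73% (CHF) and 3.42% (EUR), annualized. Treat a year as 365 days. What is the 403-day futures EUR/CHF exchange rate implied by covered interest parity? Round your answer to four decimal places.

1.1359

F = S·e^((r_CHF − r_EUR)T) = 1.0712 · e^((0.0873 − 0.0342) × 403/365)
= 1.0712 · e^0.058628 = 1.0712 × 1.060381
F = 1.1359 CHF per EUR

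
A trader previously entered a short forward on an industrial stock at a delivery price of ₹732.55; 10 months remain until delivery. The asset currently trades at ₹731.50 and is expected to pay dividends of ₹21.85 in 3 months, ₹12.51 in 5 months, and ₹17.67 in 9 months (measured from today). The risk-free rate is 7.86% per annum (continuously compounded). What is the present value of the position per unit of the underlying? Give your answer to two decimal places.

PV(remaining dividends) I = 21.85·e^(−0.0786·3/12) + 12.51·e^(−0.0786·5/12) + 17.67·e^(−0.0786·9/12) = 50.1902
Current forward F = (S − I)·e^(rT) = (731.50 − 50.1902)·e^(0.0786·10/12) = 681.3098 × 1.067693 = 727.4297
Value (long) = (F − K)·e^(−rT) = (727.4297 − 732.55) × 0.936599 = -4.7957
Short position value = −(long value) = ₹4.80

₹4.80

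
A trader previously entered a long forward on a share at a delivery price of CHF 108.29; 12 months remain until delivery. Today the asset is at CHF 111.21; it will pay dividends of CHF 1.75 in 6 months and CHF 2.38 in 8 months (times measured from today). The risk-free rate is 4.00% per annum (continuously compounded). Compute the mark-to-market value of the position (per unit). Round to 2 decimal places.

CHF 3.13

PV(remaining dividends) I = 1.75·e^(−0.0400·6/12) + 2.38·e^(−0.0400·8/12) = 4.0327
Current forward F = (S − I)·e^(rT) = (111.21 − 4.0327)·e^(0.0400·12/12) = 107.1773 × 1.040811 = 111.5513
Value (long) = (F − K)·e^(−rT) = (111.5513 − 108.29) × 0.960789 = 3.1334
Value = CHF 3.13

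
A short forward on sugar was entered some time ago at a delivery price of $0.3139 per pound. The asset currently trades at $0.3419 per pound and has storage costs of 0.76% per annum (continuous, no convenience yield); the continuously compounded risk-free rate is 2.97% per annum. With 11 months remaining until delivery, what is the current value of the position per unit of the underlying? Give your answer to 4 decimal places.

-$0.0388 per pound

Current fair forward for the remaining 11 months: F = S·e^((r + u)·T), (r + u) = 0.0297 + 0.0076 = 0.0373
F = 0.3419 · e^(0.0373 × 11/12) = 0.3419 × 1.034783 = 0.3538
Value of long forward = (F − K)·e^(−rT) = (0.3538 − 0.3139) · e^(−0.0297·11/12)
= 0.0399 × 0.973142 = 0.0388
Short position value = −(long value) = -$0.0388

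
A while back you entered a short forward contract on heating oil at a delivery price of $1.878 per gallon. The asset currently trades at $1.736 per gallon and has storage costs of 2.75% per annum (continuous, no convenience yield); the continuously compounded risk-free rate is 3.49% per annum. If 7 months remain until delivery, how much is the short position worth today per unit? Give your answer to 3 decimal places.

$0.076 per gallon

Current fair forward for the remaining 7 months: F = S·e^((r + u)·T), (r + u) = 0.0349 + 0.0275 = 0.0624
F = 1.736 · e^(0.0624 × 7/12) = 1.736 × 1.037071 = 1.8004
Value of long forward = (F − K)·e^(−rT) = (1.8004 − 1.878) · e^(−0.0349·7/12)
= -0.0776 × 0.979847 = -0.076
Short position value = −(long value) = $0.076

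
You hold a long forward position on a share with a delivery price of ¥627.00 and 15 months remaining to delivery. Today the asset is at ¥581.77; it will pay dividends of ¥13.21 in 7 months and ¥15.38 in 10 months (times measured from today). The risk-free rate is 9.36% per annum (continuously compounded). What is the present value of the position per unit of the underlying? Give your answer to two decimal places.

-¥2.73

PV(remaining dividends) I = 13.21·e^(−0.0936·7/12) + 15.38·e^(−0.0936·10/12) = 26.7340
Current forward F = (S − I)·e^(rT) = (581.77 − 26.7340)·e^(0.0936·15/12) = 555.0360 × 1.124119 = 623.9265
Value (long) = (F − K)·e^(−rT) = (623.9265 − 627.00) × 0.889585 = -2.7341
Value = -¥2.73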